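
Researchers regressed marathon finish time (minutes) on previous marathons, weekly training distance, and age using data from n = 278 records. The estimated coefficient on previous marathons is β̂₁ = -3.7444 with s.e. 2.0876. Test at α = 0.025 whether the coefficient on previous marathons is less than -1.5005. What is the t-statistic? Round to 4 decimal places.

H₀: β₁ = -1.5005 vs H₁: β₁ < -1.5005.
t = (β̂₁ − β₁⁰)/SE = (-3.7444 − (-1.5005)) / 2.0876 = -1.0749.
df = n − k − 1 = 278 − 3 − 1 = 274.
One-sided p ≈ 0.1417, which is ≥ 0.025, so fail to reject H₀.
The data do not give significant evidence that the true slope on previous marathons is below -1.5005 minutes per unit, holding the other predictors fixed.

t = -1.0749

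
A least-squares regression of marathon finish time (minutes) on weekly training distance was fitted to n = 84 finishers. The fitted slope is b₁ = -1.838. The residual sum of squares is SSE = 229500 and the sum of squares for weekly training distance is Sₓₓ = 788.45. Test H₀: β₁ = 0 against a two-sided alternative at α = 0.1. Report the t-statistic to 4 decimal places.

MSE = SSE/(n − 2) = 229500/82 = 2798.78.
SE(b₁) = √(MSE/Sₓₓ) = √(2798.78/788.45) = 1.88407.
t = -1.838 / 1.88407 = -0.9755.
df = n − 2 = 82.
Two-sided p ≈ 0.3322, which is ≥ 0.1, so fail to reject H₀.
The data do not give significant evidence of an association between weekly training distance and marathon finish time.

t = -0.9755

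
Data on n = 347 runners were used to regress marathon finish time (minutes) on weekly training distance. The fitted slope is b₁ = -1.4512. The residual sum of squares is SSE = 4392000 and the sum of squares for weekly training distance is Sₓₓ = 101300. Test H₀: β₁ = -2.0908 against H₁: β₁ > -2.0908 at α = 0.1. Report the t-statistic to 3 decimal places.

MSE = SSE/(n − 2) = 4392000/345 = 12730.4.
SE(b₁) = √(MSE/Sₓₓ) = √(12730.4/101300) = 0.354501.
t = (-1.4512 − (-2.0908)) / 0.354501 = 1.804.
df = n − 2 = 345.
One-sided p ≈ 0.0360, which is < 0.1, so reject H₀.
There is evidence that the true slope on weekly training distance exceeds -2.0908 minutes per unit.

t = 1.804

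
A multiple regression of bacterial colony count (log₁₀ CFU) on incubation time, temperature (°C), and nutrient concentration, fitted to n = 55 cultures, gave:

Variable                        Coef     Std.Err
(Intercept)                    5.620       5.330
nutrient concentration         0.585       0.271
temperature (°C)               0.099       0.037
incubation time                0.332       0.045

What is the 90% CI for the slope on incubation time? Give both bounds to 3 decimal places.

(0.257, 0.407)

Read off: b = 0.332, SE = 0.045 for incubation time.
df = n − k − 1 = 55 − 3 − 1 = 51.
t* = t_{0.05, 51} = 1.675285.
Margin = t* × SE = 1.675285 × 0.045 = 0.07539.
CI: 0.332 ± 0.07539 → (0.257, 0.407).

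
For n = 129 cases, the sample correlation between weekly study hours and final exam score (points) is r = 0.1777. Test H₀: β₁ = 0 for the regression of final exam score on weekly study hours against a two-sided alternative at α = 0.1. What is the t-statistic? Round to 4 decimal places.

t = r·√(n − 2)/√(1 − r²) = 0.1777·√127/√0.968423 = 2.0350.
df = n − 2 = 127.
Two-sided p ≈ 0.0439, which is < 0.1, so reject H₀.
There is evidence of a linear association between weekly study hours and final exam score.

t = 2.0350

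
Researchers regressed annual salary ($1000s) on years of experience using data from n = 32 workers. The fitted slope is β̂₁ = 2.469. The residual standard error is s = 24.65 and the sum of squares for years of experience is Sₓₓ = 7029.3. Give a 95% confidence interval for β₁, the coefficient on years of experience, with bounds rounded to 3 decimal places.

(1.869, 3.069)

SE(β̂₁) = s/√Sₓₓ = 24.65/√7029.3 = 0.294009.
df = n − 2 = 30.
t* = t_{0.025, 30} = 2.042272.
Margin = t* × SE = 2.042272 × 0.294009 = 0.60045.
CI: 2.469 ± 0.60045 → (1.869, 3.069).
With 95% confidence, each one-unit increase in years of experience is associated with a change of between 1.869 and 3.069 $1000s in annual salary.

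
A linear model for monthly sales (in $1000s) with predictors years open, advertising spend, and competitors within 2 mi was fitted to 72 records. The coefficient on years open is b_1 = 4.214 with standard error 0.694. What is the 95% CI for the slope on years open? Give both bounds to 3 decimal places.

(2.829, 5.599)

df = n − k − 1 = 72 − 3 − 1 = 68.
t* = t_{0.025, 68} = 1.995469.
Margin = t* × SE = 1.995469 × 0.694 = 1.38486.
CI: 4.214 ± 1.38486 → (2.829, 5.599).
With 95% confidence, each one-unit increase in years open is associated with a change of between 2.829 and 5.599 $1000s in monthly sales, holding the other predictors fixed.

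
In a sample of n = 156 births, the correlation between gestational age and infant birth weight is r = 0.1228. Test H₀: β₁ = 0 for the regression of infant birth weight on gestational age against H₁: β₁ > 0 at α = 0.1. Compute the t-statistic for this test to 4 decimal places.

t = 1.5355

t = r·√(n − 2)/√(1 − r²) = 0.1228·√154/√0.98492 = 1.5355.
df = n − 2 = 154.
One-sided p ≈ 0.0634, which is < 0.1, so reject H₀.
There is evidence of a linear association between gestational age and infant birth weight.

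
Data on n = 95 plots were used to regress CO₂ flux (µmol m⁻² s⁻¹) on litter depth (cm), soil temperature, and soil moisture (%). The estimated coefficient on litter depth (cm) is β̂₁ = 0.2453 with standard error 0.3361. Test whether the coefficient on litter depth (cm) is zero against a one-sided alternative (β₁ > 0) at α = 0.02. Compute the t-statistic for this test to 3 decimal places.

t = 0.730

H₀: β₁ = 0 vs H₁: β₁ > 0.
t = (β̂₁ − β₁⁰)/SE = 0.2453 / 0.3361 = 0.730.
df = n − k − 1 = 95 − 3 − 1 = 91.
One-sided p ≈ 0.2337, which is ≥ 0.02, so fail to reject H₀.
The data do not give significant evidence that the true slope on litter depth (cm) is positive, holding the other predictors fixed.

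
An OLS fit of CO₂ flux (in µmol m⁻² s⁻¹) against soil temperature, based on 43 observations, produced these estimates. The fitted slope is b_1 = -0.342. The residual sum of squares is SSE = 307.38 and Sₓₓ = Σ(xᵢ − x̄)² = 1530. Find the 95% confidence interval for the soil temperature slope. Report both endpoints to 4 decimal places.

(-0.4834, -0.2006)

MSE = SSE/(n − 2) = 307.38/41 = 7.49707.
SE(b_1) = √(MSE/Sₓₓ) = √(7.49707/1530) = 0.0700003.
df = n − 2 = 41.
t* = t_{0.025, 41} = 2.019541.
Margin = t* × SE = 2.019541 × 0.0700003 = 0.141369.
CI: -0.342 ± 0.141369 → (-0.4834, -0.2006).
With 95% confidence, each one-unit increase in soil temperature is associated with a change of between -0.4834 and -0.2006 µmol m⁻² s⁻¹ in CO₂ flux.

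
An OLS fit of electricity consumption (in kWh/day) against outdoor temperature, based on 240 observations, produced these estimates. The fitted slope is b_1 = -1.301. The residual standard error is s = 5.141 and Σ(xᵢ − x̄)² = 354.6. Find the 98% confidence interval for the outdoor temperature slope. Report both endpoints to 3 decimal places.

SE(b_1) = s/√Sₓₓ = 5.141/√354.6 = 0.27301.
df = n − 2 = 238.
t* = t_{0.01, 238} = 2.342118.
Margin = t* × SE = 2.342118 × 0.27301 = 0.63942.
CI: -1.301 ± 0.63942 → (-1.940, -0.662).
With 98% confidence, each one-unit increase in outdoor temperature is associated with a change of between -1.940 and -0.662 kWh/day in electricity consumption.

(-1.940, -0.662)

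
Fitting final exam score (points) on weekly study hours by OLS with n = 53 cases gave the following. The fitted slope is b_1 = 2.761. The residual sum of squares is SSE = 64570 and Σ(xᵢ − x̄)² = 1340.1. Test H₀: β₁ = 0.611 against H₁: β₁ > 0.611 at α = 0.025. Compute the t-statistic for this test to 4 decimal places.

MSE = SSE/(n − 2) = 64570/51 = 1266.08.
SE(b_1) = √(MSE/Sₓₓ) = √(1266.08/1340.1) = 0.97199.
t = (2.761 − 0.611) / 0.97199 = 2.2120.
df = n − 2 = 51.
One-sided p ≈ 0.0157, which is < 0.025, so reject H₀.
There is evidence that the true slope on weekly study hours exceeds 0.611 points per unit.

t = 2.2120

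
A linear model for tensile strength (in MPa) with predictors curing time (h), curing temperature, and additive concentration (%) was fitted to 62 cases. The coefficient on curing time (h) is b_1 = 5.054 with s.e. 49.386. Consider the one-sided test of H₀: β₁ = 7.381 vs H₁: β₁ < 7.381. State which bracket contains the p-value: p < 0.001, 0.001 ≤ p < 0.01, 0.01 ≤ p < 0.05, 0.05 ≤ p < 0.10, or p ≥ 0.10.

p ≥ 0.10

t = (5.054 − 7.381) / 49.386 = -0.047.
df = n − k − 1 = 62 − 3 − 1 = 58.
One-sided p = P(T_{58} < t) ≈ 0.4813.
So p ≥ 0.10.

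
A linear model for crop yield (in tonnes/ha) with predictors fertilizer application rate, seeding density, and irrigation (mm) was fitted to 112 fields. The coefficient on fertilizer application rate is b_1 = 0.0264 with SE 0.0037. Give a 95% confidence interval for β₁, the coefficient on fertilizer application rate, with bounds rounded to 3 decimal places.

df = n − k − 1 = 112 − 3 − 1 = 108.
t* = t_{0.025, 108} = 1.982173.
Margin = t* × SE = 1.982173 × 0.0037 = 0.00733.
CI: 0.0264 ± 0.00733 → (0.019, 0.034).
With 95% confidence, each one-unit increase in fertilizer application rate is associated with a change of between 0.019 and 0.034 tonnes/ha in crop yield, holding the other predictors fixed.

(0.019, 0.034)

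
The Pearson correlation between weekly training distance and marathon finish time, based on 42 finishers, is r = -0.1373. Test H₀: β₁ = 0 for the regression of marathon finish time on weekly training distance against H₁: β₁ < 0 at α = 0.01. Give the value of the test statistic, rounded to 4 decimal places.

t = -0.8767

t = r·√(n − 2)/√(1 − r²) = -0.1373·√40/√0.981149 = -0.8767.
df = n − 2 = 40.
One-sided p ≈ 0.1930, which is ≥ 0.01, so fail to reject H₀.
The data do not give significant evidence of a linear association between weekly training distance and marathon finish time.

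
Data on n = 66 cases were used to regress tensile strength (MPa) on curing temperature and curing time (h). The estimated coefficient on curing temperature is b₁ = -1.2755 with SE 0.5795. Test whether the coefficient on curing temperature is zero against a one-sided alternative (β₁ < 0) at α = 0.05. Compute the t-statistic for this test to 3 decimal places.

H₀: β₁ = 0 vs H₁: β₁ < 0.
t = (b₁ − β₁⁰)/SE = -1.2755 / 0.5795 = -2.201.
df = n − k − 1 = 66 − 2 − 1 = 63.
One-sided p ≈ 0.0157, which is < 0.05, so reject H₀.
There is evidence that the true slope on curing temperature is negative, holding the other predictors fixed.

t = -2.201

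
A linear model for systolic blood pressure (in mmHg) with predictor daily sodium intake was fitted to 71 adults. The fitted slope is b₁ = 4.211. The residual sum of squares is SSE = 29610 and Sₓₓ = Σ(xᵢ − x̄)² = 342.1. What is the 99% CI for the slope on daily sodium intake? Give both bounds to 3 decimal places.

(1.244, 7.178)

MSE = SSE/(n − 2) = 29610/69 = 429.13.
SE(b₁) = √(MSE/Sₓₓ) = √(429.13/342.1) = 1.12.
df = n − 2 = 69.
t* = t_{0.005, 69} = 2.648977.
Margin = t* × SE = 2.648977 × 1.12 = 2.96685.
CI: 4.211 ± 2.96685 → (1.244, 7.178).
With 99% confidence, each one-unit increase in daily sodium intake is associated with a change of between 1.244 and 7.178 mmHg in systolic blood pressure.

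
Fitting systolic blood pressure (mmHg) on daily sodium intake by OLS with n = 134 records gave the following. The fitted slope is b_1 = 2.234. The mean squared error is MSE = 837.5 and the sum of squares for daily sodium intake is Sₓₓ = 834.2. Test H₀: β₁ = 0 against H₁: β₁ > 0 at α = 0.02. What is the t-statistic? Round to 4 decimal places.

t = 2.2296

SE(b_1) = √(MSE/Sₓₓ) = √(837.5/834.2) = 1.00198.
t = 2.234 / 1.00198 = 2.2296.
df = n − 2 = 132.
One-sided p ≈ 0.0137, which is < 0.02, so reject H₀.
There is evidence that the true slope on daily sodium intake is positive.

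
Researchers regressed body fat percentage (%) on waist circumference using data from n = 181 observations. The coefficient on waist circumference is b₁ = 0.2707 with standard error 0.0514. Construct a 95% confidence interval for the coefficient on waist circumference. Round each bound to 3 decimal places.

(0.169, 0.372)

df = n − 2 = 181 − 2 = 179.
t* = t_{0.025, 179} = 1.973305.
Margin = t* × SE = 1.973305 × 0.0514 = 0.10143.
CI: 0.2707 ± 0.10143 → (0.169, 0.372).
With 95% confidence, each one-unit increase in waist circumference is associated with a change of between 0.169 and 0.372 % in body fat percentage.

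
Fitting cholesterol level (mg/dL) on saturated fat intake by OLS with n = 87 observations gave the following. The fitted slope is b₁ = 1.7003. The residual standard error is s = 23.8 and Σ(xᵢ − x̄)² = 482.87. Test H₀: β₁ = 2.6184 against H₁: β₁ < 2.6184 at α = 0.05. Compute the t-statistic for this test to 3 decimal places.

SE(b₁) = s/√Sₓₓ = 23.8/√482.87 = 1.08308.
t = (1.7003 − 2.6184) / 1.08308 = -0.848.
df = n − 2 = 85.
One-sided p ≈ 0.1995, which is ≥ 0.05, so fail to reject H₀.
The data do not give significant evidence that the true slope on saturated fat intake is below 2.6184 mg/dL per unit.

t = -0.848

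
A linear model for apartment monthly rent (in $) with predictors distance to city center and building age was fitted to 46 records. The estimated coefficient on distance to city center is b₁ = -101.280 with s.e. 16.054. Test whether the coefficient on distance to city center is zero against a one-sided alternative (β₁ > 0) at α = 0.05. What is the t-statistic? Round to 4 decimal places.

t = -6.3087

H₀: β₁ = 0 vs H₁: β₁ > 0.
t = (b₁ − β₁⁰)/SE = -101.280 / 16.054 = -6.3087.
df = n − k − 1 = 46 − 2 − 1 = 43.
One-sided p ≈ 1.0000, which is ≥ 0.05, so fail to reject H₀.
The data do not give significant evidence that the true slope on distance to city center is positive, holding the other predictors fixed.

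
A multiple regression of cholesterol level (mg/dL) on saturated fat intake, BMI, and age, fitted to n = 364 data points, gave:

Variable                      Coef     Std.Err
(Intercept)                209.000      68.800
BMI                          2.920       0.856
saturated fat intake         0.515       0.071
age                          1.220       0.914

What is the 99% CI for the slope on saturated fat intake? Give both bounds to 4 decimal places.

(0.3311, 0.6989)

Read off: b = 0.515, SE = 0.071 for saturated fat intake.
df = n − k − 1 = 364 − 3 − 1 = 360.
t* = t_{0.005, 360} = 2.589555.
Margin = t* × SE = 2.589555 × 0.071 = 0.183858.
CI: 0.515 ± 0.183858 → (0.3311, 0.6989).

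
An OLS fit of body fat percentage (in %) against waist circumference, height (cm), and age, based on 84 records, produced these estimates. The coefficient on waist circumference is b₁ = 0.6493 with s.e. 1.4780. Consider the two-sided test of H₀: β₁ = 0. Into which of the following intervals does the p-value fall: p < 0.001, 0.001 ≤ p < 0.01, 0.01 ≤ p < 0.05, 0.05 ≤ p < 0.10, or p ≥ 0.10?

p ≥ 0.10

t = 0.6493 / 1.4780 = 0.439.
df = n − k − 1 = 84 − 3 − 1 = 80.
Two-sided p = 2·P(T_{80} > |t|) ≈ 0.6616.
So p ≥ 0.10.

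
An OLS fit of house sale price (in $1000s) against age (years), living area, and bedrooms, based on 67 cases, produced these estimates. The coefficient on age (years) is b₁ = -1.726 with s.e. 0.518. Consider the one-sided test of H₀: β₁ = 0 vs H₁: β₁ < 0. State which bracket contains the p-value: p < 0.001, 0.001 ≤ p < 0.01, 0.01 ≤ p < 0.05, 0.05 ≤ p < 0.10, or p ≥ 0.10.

p < 0.001

t = -1.726 / 0.518 = -3.332.
df = n − k − 1 = 67 − 3 − 1 = 63.
One-sided p = P(T_{63} < t) ≈ 0.0007.
So p < 0.001.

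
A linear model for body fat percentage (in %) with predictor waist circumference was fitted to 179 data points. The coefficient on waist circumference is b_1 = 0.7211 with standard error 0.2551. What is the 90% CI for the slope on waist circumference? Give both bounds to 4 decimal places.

(0.2993, 1.1429)

df = n − 2 = 179 − 2 = 177.
t* = t_{0.05, 177} = 1.653508.
Margin = t* × SE = 1.653508 × 0.2551 = 0.421810.
CI: 0.7211 ± 0.421810 → (0.2993, 1.1429).
With 90% confidence, each one-unit increase in waist circumference is associated with a change of between 0.2993 and 1.1429 % in body fat percentage.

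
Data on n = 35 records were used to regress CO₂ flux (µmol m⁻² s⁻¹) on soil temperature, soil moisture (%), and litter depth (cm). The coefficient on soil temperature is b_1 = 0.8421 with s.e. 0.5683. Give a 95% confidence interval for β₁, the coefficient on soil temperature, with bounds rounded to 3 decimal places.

df = n − k − 1 = 35 − 3 − 1 = 31.
t* = t_{0.025, 31} = 2.039513.
Margin = t* × SE = 2.039513 × 0.5683 = 1.15906.
CI: 0.8421 ± 1.15906 → (-0.317, 2.001).
With 95% confidence, each one-unit increase in soil temperature is associated with a change of between -0.317 and 2.001 µmol m⁻² s⁻¹ in CO₂ flux, holding the other predictors fixed.

(-0.317, 2.001)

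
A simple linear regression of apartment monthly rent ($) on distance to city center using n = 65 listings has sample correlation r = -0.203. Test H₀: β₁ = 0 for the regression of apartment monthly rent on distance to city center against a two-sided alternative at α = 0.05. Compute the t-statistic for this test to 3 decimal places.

t = -1.646

t = r·√(n − 2)/√(1 − r²) = -0.203·√63/√0.958791 = -1.646.
df = n − 2 = 63.
Two-sided p ≈ 0.1048, which is ≥ 0.05, so fail to reject H₀.
The data do not give significant evidence of a linear association between distance to city center and apartment monthly rent.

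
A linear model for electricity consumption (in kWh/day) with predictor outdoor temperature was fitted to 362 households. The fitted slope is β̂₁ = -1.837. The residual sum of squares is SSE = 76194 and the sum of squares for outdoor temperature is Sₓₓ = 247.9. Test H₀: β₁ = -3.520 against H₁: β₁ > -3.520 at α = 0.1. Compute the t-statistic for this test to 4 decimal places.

MSE = SSE/(n − 2) = 76194/360 = 211.65.
SE(β̂₁) = √(MSE/Sₓₓ) = √(211.65/247.9) = 0.923998.
t = (-1.837 − (-3.520)) / 0.923998 = 1.8214.
df = n − 2 = 360.
One-sided p ≈ 0.0347, which is < 0.1, so reject H₀.
There is evidence that the true slope on outdoor temperature exceeds -3.520 kWh/day per unit.

t = 1.8214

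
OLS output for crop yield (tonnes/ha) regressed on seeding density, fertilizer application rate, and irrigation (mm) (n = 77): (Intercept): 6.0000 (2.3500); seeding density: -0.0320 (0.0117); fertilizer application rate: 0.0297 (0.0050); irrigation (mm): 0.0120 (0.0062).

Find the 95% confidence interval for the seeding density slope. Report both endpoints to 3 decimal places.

(-0.055, -0.009)

Read off: b = -0.0320, SE = 0.0117 for seeding density.
df = n − k − 1 = 77 − 3 − 1 = 73.
t* = t_{0.025, 73} = 1.992997.
Margin = t* × SE = 1.992997 × 0.0117 = 0.02332.
CI: -0.0320 ± 0.02332 → (-0.055, -0.009).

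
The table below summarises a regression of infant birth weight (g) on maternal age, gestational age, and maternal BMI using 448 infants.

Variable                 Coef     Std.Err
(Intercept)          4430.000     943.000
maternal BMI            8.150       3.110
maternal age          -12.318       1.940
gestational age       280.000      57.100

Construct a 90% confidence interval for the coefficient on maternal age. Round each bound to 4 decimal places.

Read off: b = -12.318, SE = 1.940 for maternal age.
df = n − k − 1 = 448 − 3 − 1 = 444.
t* = t_{0.05, 444} = 1.648293.
Margin = t* × SE = 1.648293 × 1.940 = 3.197688.
CI: -12.318 ± 3.197688 → (-15.5157, -9.1203).

(-15.5157, -9.1203)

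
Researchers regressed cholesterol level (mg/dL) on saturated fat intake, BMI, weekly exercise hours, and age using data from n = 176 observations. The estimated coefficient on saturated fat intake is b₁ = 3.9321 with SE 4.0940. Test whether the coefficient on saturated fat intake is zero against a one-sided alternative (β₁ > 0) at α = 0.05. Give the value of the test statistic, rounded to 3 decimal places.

t = 0.960

H₀: β₁ = 0 vs H₁: β₁ > 0.
t = (b₁ − β₁⁰)/SE = 3.9321 / 4.0940 = 0.960.
df = n − k − 1 = 176 − 4 − 1 = 171.
One-sided p ≈ 0.1691, which is ≥ 0.05, so fail to reject H₀.
The data do not give significant evidence that the true slope on saturated fat intake is positive, holding the other predictors fixed.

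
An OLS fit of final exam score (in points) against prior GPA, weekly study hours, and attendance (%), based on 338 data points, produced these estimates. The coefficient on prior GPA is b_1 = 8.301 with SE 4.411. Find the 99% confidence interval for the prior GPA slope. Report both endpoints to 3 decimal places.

df = n − k − 1 = 338 − 3 − 1 = 334.
t* = t_{0.005, 334} = 2.590629.
Margin = t* × SE = 2.590629 × 4.411 = 11.42726.
CI: 8.301 ± 11.42726 → (-3.126, 19.728).
With 99% confidence, each one-unit increase in prior GPA is associated with a change of between -3.126 and 19.728 points in final exam score, holding the other predictors fixed.

(-3.126, 19.728)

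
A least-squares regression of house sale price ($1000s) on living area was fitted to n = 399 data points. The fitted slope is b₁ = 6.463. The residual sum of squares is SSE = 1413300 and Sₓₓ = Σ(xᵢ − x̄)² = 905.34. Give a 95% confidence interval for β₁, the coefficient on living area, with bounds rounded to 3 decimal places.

(2.565, 10.361)

MSE = SSE/(n − 2) = 1413300/397 = 3559.95.
SE(b₁) = √(MSE/Sₓₓ) = √(3559.95/905.34) = 1.98297.
df = n − 2 = 397.
t* = t_{0.025, 397} = 1.965957.
Margin = t* × SE = 1.965957 × 1.98297 = 3.89843.
CI: 6.463 ± 3.89843 → (2.565, 10.361).
With 95% confidence, each one-unit increase in living area is associated with a change of between 2.565 and 10.361 $1000s in house sale price.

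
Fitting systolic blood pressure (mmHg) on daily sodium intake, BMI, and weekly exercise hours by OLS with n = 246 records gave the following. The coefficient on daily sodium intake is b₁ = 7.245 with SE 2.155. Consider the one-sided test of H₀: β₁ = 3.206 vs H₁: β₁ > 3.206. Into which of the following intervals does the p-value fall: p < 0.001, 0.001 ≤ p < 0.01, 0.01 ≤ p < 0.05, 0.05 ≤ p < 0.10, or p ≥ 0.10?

0.01 ≤ p < 0.05

t = (7.245 − 3.206) / 2.155 = 1.874.
df = n − k − 1 = 246 − 3 − 1 = 242.
One-sided p = P(T_{242} > t) ≈ 0.0311.
So 0.01 ≤ p < 0.05.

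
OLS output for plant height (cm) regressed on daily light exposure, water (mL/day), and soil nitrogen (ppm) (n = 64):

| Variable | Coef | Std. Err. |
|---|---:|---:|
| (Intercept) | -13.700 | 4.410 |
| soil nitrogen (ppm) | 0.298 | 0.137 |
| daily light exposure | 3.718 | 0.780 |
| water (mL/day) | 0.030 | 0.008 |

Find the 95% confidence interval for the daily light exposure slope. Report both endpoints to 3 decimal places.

(2.158, 5.278)

Read off: b = 3.718, SE = 0.780 for daily light exposure.
df = n − k − 1 = 64 − 3 − 1 = 60.
t* = t_{0.025, 60} = 2.000298.
Margin = t* × SE = 2.000298 × 0.780 = 1.56023.
CI: 3.718 ± 1.56023 → (2.158, 5.278).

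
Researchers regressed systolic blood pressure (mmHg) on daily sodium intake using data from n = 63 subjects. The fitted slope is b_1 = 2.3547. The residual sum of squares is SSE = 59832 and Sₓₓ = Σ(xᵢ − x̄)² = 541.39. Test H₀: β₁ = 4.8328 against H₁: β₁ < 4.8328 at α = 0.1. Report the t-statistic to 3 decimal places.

MSE = SSE/(n − 2) = 59832/61 = 980.852.
SE(b_1) = √(MSE/Sₓₓ) = √(980.852/541.39) = 1.34601.
t = (2.3547 − 4.8328) / 1.34601 = -1.841.
df = n − 2 = 61.
One-sided p ≈ 0.0352, which is < 0.1, so reject H₀.
There is evidence that the true slope on daily sodium intake is below 4.8328 mmHg per unit.

t = -1.841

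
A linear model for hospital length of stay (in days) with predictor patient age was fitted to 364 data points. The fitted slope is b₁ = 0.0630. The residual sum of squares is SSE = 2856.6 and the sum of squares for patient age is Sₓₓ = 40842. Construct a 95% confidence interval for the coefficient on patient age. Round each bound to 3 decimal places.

(0.036, 0.090)

MSE = SSE/(n − 2) = 2856.6/362 = 7.89116.
SE(b₁) = √(MSE/Sₓₓ) = √(7.89116/40842) = 0.0139001.
df = n − 2 = 362.
t* = t_{0.025, 362} = 1.966539.
Margin = t* × SE = 1.966539 × 0.0139001 = 0.02734.
CI: 0.0630 ± 0.02734 → (0.036, 0.090).
With 95% confidence, each one-unit increase in patient age is associated with a change of between 0.036 and 0.090 days in hospital length of stay.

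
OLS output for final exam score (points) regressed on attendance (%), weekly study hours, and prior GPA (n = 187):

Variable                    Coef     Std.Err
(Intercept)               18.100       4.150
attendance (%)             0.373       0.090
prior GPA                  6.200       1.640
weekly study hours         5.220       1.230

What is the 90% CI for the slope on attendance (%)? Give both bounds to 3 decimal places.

(0.224, 0.522)

Read off: b = 0.373, SE = 0.090 for attendance (%).
df = n − k − 1 = 187 − 3 − 1 = 183.
t* = t_{0.05, 183} = 1.653223.
Margin = t* × SE = 1.653223 × 0.090 = 0.14879.
CI: 0.373 ± 0.14879 → (0.224, 0.522).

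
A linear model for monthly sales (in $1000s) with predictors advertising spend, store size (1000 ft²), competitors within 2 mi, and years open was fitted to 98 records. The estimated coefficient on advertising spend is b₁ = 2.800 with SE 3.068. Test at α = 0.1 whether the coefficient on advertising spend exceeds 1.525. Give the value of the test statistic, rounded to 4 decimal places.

H₀: β₁ = 1.525 vs H₁: β₁ > 1.525.
t = (b₁ − β₁⁰)/SE = (2.800 − 1.525) / 3.068 = 0.4156.
df = n − k − 1 = 98 − 4 − 1 = 93.
One-sided p ≈ 0.3393, which is ≥ 0.1, so fail to reject H₀.
The data do not give significant evidence that the true slope on advertising spend exceeds 1.525 $1000s per unit, holding the other predictors fixed.

t = 0.4156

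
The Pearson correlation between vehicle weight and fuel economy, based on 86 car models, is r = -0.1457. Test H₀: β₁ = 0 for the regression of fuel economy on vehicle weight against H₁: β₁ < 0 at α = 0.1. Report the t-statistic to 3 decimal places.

t = r·√(n − 2)/√(1 − r²) = -0.1457·√84/√0.978772 = -1.350.
df = n − 2 = 84.
One-sided p ≈ 0.0904, which is < 0.1, so reject H₀.
There is evidence of a linear association between vehicle weight and fuel economy.

t = -1.350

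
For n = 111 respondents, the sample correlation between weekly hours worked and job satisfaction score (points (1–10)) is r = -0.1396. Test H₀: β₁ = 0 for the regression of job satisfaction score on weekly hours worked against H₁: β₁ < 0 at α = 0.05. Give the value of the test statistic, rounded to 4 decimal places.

t = r·√(n − 2)/√(1 − r²) = -0.1396·√109/√0.980512 = -1.4719.
df = n − 2 = 109.
One-sided p ≈ 0.0720, which is ≥ 0.05, so fail to reject H₀.
The data do not give significant evidence of a linear association between weekly hours worked and job satisfaction score.

t = -1.4719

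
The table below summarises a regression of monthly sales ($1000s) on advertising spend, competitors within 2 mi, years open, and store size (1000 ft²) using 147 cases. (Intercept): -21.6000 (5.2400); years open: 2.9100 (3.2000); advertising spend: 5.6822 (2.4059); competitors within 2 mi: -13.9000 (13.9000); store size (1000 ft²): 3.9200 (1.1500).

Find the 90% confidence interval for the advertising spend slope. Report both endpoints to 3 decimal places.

(1.699, 9.666)

Read off: b = 5.6822, SE = 2.4059 for advertising spend.
df = n − k − 1 = 147 − 4 − 1 = 142.
t* = t_{0.05, 142} = 1.655655.
Margin = t* × SE = 1.655655 × 2.4059 = 3.98334.
CI: 5.6822 ± 3.98334 → (1.699, 9.666).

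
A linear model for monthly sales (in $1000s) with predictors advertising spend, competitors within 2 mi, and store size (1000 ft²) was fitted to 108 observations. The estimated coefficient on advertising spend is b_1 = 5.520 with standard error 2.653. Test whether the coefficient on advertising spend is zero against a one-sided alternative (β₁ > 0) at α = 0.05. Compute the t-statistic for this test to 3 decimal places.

H₀: β₁ = 0 vs H₁: β₁ > 0.
t = (b_1 − β₁⁰)/SE = 5.520 / 2.653 = 2.081.
df = n − k − 1 = 108 − 3 − 1 = 104.
One-sided p ≈ 0.0200, which is < 0.05, so reject H₀.
There is evidence that the true slope on advertising spend is positive, holding the other predictors fixed.

t = 2.081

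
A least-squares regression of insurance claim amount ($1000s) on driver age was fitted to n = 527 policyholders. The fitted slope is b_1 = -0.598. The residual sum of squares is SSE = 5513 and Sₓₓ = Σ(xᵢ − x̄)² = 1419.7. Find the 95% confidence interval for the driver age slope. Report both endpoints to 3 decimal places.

(-0.767, -0.429)

MSE = SSE/(n − 2) = 5513/525 = 10.501.
SE(b_1) = √(MSE/Sₓₓ) = √(10.501/1419.7) = 0.0860035.
df = n − 2 = 525.
t* = t_{0.025, 525} = 1.964493.
Margin = t* × SE = 1.964493 × 0.0860035 = 0.16895.
CI: -0.598 ± 0.16895 → (-0.767, -0.429).
With 95% confidence, each one-unit increase in driver age is associated with a change of between -0.767 and -0.429 $1000s in insurance claim amount.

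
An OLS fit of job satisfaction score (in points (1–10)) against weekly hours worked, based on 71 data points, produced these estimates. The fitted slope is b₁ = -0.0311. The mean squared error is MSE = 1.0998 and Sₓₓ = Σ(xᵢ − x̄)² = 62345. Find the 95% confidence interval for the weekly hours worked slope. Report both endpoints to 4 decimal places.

SE(b₁) = √(MSE/Sₓₓ) = √(1.0998/62345) = 0.00420007.
df = n − 2 = 69.
t* = t_{0.025, 69} = 1.994945.
Margin = t* × SE = 1.994945 × 0.00420007 = 0.008379.
CI: -0.0311 ± 0.008379 → (-0.0395, -0.0227).
With 95% confidence, each one-unit increase in weekly hours worked is associated with a change of between -0.0395 and -0.0227 points (1–10) in job satisfaction score.

(-0.0395, -0.0227)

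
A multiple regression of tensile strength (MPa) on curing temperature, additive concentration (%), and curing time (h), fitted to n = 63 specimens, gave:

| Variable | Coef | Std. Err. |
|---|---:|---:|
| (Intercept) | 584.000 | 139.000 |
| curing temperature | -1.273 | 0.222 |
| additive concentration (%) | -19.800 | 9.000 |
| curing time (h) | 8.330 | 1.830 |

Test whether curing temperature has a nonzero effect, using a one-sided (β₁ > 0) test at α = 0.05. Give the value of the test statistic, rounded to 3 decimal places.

Read off: b = -1.273, SE = 0.222 for curing temperature.
H₀: β₁ = 0 vs H₁: β₁ > 0.
t = -1.273 / 0.222 = -5.734.
df = n − k − 1 = 63 − 3 − 1 = 59.
One-sided p ≈ 1.0000, which is ≥ 0.05, so fail to reject H₀.
The data do not give significant evidence that the true slope on curing temperature is positive, holding the other predictors fixed.

t = -5.734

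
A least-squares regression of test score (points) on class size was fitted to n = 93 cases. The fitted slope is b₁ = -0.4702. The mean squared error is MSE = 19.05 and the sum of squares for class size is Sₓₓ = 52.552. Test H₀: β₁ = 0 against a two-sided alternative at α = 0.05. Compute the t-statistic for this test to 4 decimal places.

t = -0.7810

SE(b₁) = √(MSE/Sₓₓ) = √(19.05/52.552) = 0.602078.
t = -0.4702 / 0.602078 = -0.7810.
df = n − 2 = 91.
Two-sided p ≈ 0.4369, which is ≥ 0.05, so fail to reject H₀.
The data do not give significant evidence of an association between class size and test score.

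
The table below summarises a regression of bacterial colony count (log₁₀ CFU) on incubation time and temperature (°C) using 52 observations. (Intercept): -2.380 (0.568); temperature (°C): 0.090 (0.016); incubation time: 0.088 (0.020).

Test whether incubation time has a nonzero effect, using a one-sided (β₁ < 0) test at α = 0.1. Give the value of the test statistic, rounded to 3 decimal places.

t = 4.400

Read off: b = 0.088, SE = 0.020 for incubation time.
H₀: β₁ = 0 vs H₁: β₁ < 0.
t = 0.088 / 0.020 = 4.400.
df = n − k − 1 = 52 − 2 − 1 = 49.
One-sided p ≈ 1.0000, which is ≥ 0.1, so fail to reject H₀.
The data do not give significant evidence that the true slope on incubation time is negative, holding the other predictors fixed.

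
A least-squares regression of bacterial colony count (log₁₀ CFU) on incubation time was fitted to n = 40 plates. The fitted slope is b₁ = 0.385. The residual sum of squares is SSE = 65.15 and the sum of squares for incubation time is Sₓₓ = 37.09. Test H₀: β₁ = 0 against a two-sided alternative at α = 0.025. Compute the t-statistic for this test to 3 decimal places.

t = 1.791

MSE = SSE/(n − 2) = 65.15/38 = 1.71447.
SE(b₁) = √(MSE/Sₓₓ) = √(1.71447/37.09) = 0.214999.
t = 0.385 / 0.214999 = 1.791.
df = n − 2 = 38.
Two-sided p ≈ 0.0813, which is ≥ 0.025, so fail to reject H₀.
The data do not give significant evidence of an association between incubation time and bacterial colony count.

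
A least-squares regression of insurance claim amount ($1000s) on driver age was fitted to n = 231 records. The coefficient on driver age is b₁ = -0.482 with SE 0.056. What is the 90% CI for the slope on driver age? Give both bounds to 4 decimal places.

df = n − 2 = 231 − 2 = 229.
t* = t_{0.05, 229} = 1.651535.
Margin = t* × SE = 1.651535 × 0.056 = 0.092486.
CI: -0.482 ± 0.092486 → (-0.5745, -0.3895).
With 90% confidence, each one-unit increase in driver age is associated with a change of between -0.5745 and -0.3895 $1000s in insurance claim amount.

(-0.5745, -0.3895)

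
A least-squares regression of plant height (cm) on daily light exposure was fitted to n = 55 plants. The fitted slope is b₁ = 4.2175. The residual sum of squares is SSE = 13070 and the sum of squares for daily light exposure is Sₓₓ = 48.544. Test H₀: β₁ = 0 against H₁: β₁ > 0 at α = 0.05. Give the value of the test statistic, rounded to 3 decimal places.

t = 1.871

MSE = SSE/(n − 2) = 13070/53 = 246.604.
SE(b₁) = √(MSE/Sₓₓ) = √(246.604/48.544) = 2.25389.
t = 4.2175 / 2.25389 = 1.871.
df = n − 2 = 53.
One-sided p ≈ 0.0334, which is < 0.05, so reject H₀.
There is evidence that the true slope on daily light exposure is positive.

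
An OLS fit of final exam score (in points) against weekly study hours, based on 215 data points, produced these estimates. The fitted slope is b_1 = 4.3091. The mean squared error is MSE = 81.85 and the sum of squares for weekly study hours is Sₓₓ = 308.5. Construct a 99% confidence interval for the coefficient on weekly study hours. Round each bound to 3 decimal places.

(2.970, 5.648)

SE(b_1) = √(MSE/Sₓₓ) = √(81.85/308.5) = 0.515088.
df = n − 2 = 213.
t* = t_{0.005, 213} = 2.599108.
Margin = t* × SE = 2.599108 × 0.515088 = 1.33877.
CI: 4.3091 ± 1.33877 → (2.970, 5.648).
With 99% confidence, each one-unit increase in weekly study hours is associated with a change of between 2.970 and 5.648 points in final exam score.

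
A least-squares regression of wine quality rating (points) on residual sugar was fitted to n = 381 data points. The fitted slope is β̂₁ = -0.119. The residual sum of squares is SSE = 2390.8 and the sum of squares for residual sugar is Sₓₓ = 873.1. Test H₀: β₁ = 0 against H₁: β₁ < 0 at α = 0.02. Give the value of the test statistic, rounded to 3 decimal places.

t = -1.400

MSE = SSE/(n − 2) = 2390.8/379 = 6.30818.
SE(β̂₁) = √(MSE/Sₓₓ) = √(6.30818/873.1) = 0.0850002.
t = -0.119 / 0.0850002 = -1.400.
df = n − 2 = 379.
One-sided p ≈ 0.0812, which is ≥ 0.02, so fail to reject H₀.
The data do not give significant evidence that the true slope on residual sugar is negative.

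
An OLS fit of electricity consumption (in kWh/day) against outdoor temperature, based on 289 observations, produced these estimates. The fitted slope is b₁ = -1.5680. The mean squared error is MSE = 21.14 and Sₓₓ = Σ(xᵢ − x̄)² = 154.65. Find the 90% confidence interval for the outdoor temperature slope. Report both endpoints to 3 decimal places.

(-2.178, -0.958)

SE(b₁) = √(MSE/Sₓₓ) = √(21.14/154.65) = 0.369724.
df = n − 2 = 287.
t* = t_{0.05, 287} = 1.65018.
Margin = t* × SE = 1.65018 × 0.369724 = 0.61011.
CI: -1.5680 ± 0.61011 → (-2.178, -0.958).
With 90% confidence, each one-unit increase in outdoor temperature is associated with a change of between -2.178 and -0.958 kWh/day in electricity consumption.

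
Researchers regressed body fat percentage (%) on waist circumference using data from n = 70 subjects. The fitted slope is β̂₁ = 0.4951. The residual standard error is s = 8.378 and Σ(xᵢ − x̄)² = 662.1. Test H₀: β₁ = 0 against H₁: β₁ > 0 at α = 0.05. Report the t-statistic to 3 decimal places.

SE(β̂₁) = s/√Sₓₓ = 8.378/√662.1 = 0.325596.
t = 0.4951 / 0.325596 = 1.521.
df = n − 2 = 68.
One-sided p ≈ 0.0665, which is ≥ 0.05, so fail to reject H₀.
The data do not give significant evidence that the true slope on waist circumference is positive.

t = 1.521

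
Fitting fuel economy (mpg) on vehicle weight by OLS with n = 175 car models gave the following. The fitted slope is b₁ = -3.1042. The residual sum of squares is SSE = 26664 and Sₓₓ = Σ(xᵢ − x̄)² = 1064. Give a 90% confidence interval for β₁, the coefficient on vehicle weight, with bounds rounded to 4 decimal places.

MSE = SSE/(n − 2) = 26664/173 = 154.127.
SE(b₁) = √(MSE/Sₓₓ) = √(154.127/1064) = 0.3806.
df = n − 2 = 173.
t* = t_{0.05, 173} = 1.653709.
Margin = t* × SE = 1.653709 × 0.3806 = 0.629402.
CI: -3.1042 ± 0.629402 → (-3.7336, -2.4748).
With 90% confidence, each one-unit increase in vehicle weight is associated with a change of between -3.7336 and -2.4748 mpg in fuel economy.

(-3.7336, -2.4748)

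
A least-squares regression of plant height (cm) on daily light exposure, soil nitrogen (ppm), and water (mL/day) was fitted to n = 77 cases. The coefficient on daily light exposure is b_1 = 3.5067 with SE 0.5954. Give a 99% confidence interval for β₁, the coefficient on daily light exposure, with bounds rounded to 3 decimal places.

(1.932, 5.081)

df = n − k − 1 = 77 − 3 − 1 = 73.
t* = t_{0.005, 73} = 2.644869.
Margin = t* × SE = 2.644869 × 0.5954 = 1.57475.
CI: 3.5067 ± 1.57475 → (1.932, 5.081).
With 99% confidence, each one-unit increase in daily light exposure is associated with a change of between 1.932 and 5.081 cm in plant height, holding the other predictors fixed.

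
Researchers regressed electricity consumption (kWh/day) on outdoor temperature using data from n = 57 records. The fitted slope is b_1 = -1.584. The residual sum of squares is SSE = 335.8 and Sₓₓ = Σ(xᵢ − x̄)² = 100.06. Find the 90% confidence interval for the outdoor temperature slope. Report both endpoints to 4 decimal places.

(-1.9973, -1.1707)

MSE = SSE/(n − 2) = 335.8/55 = 6.10545.
SE(b_1) = √(MSE/Sₓₓ) = √(6.10545/100.06) = 0.247018.
df = n − 2 = 55.
t* = t_{0.05, 55} = 1.673034.
Margin = t* × SE = 1.673034 × 0.247018 = 0.413270.
CI: -1.584 ± 0.413270 → (-1.9973, -1.1707).
With 90% confidence, each one-unit increase in outdoor temperature is associated with a change of between -1.9973 and -1.1707 kWh/day in electricity consumption.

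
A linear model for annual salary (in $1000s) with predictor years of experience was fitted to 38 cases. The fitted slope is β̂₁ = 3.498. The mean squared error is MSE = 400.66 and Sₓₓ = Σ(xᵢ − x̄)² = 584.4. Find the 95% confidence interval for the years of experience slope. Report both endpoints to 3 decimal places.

SE(β̂₁) = √(MSE/Sₓₓ) = √(400.66/584.4) = 0.828005.
df = n − 2 = 36.
t* = t_{0.025, 36} = 2.028094.
Margin = t* × SE = 2.028094 × 0.828005 = 1.67927.
CI: 3.498 ± 1.67927 → (1.819, 5.177).
With 95% confidence, each one-unit increase in years of experience is associated with a change of between 1.819 and 5.177 $1000s in annual salary.

(1.819, 5.177)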